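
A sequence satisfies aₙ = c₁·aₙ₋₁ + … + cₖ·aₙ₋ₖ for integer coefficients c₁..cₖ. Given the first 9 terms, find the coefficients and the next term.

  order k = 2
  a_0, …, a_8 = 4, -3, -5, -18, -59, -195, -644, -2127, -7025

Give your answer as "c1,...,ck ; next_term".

3,1 ; -23202

  a_2 = 3·-3 + 1·4 = -5
  a_3 = 3·-5 + 1·-3 = -18
  a_4 = 3·-18 + 1·-5 = -59
  a_5 = 3·-59 + 1·-18 = -195
  a_6 = 3·-195 + 1·-59 = -644
  a_7 = 3·-644 + 1·-195 = -2127
  a_8 = 3·-2127 + 1·-644 = -7025
  a_9 = 3·-7025 + 1·-2127 = -23202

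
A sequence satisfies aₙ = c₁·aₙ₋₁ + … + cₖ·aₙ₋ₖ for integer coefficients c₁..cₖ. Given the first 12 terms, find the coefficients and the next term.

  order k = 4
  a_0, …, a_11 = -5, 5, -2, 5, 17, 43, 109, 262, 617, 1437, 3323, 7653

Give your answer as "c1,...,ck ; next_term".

  a_4 = 3·5 + -1·-2 + -1·5 + -1·-5 = 17
  a_5 = 3·17 + -1·5 + -1·-2 + -1·5 = 43
  a_6 = 3·43 + -1·17 + -1·5 + -1·-2 = 109
  a_7 = 3·109 + -1·43 + -1·17 + -1·5 = 262
  a_8 = 3·262 + -1·109 + -1·43 + -1·17 = 617
  a_9 = 3·617 + -1·262 + -1·109 + -1·43 = 1437
  a_10 = 3·1437 + -1·617 + -1·262 + -1·109 = 3323
  a_11 = 3·3323 + -1·1437 + -1·617 + -1·262 = 7653
  a_12 = 3·7653 + -1·3323 + -1·1437 + -1·617 = 17582

3,-1,-1,-1 ; 17582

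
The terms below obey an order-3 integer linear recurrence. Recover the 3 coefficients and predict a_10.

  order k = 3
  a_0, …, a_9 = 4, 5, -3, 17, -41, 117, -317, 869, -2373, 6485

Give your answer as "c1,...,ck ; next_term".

-3,0,2 ; -17717

  a_3 = -3·-3 + 0·5 + 2·4 = 17
  a_4 = -3·17 + 0·-3 + 2·5 = -41
  a_5 = -3·-41 + 0·17 + 2·-3 = 117
  a_6 = -3·117 + 0·-41 + 2·17 = -317
  a_7 = -3·-317 + 0·117 + 2·-41 = 869
  a_8 = -3·869 + 0·-317 + 2·117 = -2373
  a_9 = -3·-2373 + 0·869 + 2·-317 = 6485
  a_10 = -3·6485 + 0·-2373 + 2·869 = -17717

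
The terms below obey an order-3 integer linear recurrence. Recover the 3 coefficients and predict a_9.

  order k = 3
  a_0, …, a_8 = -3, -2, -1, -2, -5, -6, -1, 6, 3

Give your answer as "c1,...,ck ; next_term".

2,-3,2 ; -14

  a_3 = 2·-1 + -3·-2 + 2·-3 = -2
  a_4 = 2·-2 + -3·-1 + 2·-2 = -5
  a_5 = 2·-5 + -3·-2 + 2·-1 = -6
  a_6 = 2·-6 + -3·-5 + 2·-2 = -1
  a_7 = 2·-1 + -3·-6 + 2·-5 = 6
  a_8 = 2·6 + -3·-1 + 2·-6 = 3
  a_9 = 2·3 + -3·6 + 2·-1 = -14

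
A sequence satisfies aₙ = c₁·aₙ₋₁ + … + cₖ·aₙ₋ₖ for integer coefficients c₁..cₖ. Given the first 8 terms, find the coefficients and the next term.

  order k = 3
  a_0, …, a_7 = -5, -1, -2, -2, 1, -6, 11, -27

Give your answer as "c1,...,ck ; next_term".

-2,1,1 ; 59

  a_3 = -2·-2 + 1·-1 + 1·-5 = -2
  a_4 = -2·-2 + 1·-2 + 1·-1 = 1
  a_5 = -2·1 + 1·-2 + 1·-2 = -6
  a_6 = -2·-6 + 1·1 + 1·-2 = 11
  a_7 = -2·11 + 1·-6 + 1·1 = -27
  a_8 = -2·-27 + 1·11 + 1·-6 = 59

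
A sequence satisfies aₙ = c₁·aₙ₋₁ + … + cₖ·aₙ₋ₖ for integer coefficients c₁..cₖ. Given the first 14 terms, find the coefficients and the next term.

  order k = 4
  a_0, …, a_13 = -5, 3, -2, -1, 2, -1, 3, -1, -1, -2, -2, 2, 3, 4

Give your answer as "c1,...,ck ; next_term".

0,0,-1,-1 ; 0

  a_4 = 0·-1 + 0·-2 + -1·3 + -1·-5 = 2
  a_5 = 0·2 + 0·-1 + -1·-2 + -1·3 = -1
  a_6 = 0·-1 + 0·2 + -1·-1 + -1·-2 = 3
  a_7 = 0·3 + 0·-1 + -1·2 + -1·-1 = -1
  a_8 = 0·-1 + 0·3 + -1·-1 + -1·2 = -1
  a_9 = 0·-1 + 0·-1 + -1·3 + -1·-1 = -2
  a_10 = 0·-2 + 0·-1 + -1·-1 + -1·3 = -2
  a_11 = 0·-2 + 0·-2 + -1·-1 + -1·-1 = 2
  a_12 = 0·2 + 0·-2 + -1·-2 + -1·-1 = 3
  a_13 = 0·3 + 0·2 + -1·-2 + -1·-2 = 4
  a_14 = 0·4 + 0·3 + -1·2 + -1·-2 = 0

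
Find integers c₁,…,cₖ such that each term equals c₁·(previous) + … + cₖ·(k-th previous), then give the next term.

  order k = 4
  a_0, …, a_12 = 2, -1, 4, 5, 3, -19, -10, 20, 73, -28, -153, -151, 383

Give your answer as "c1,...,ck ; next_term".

0,-1,-3,2 ; 554

  a_4 = 0·5 + -1·4 + -3·-1 + 2·2 = 3
  a_5 = 0·3 + -1·5 + -3·4 + 2·-1 = -19
  a_6 = 0·-19 + -1·3 + -3·5 + 2·4 = -10
  a_7 = 0·-10 + -1·-19 + -3·3 + 2·5 = 20
  a_8 = 0·20 + -1·-10 + -3·-19 + 2·3 = 73
  a_9 = 0·73 + -1·20 + -3·-10 + 2·-19 = -28
  a_10 = 0·-28 + -1·73 + -3·20 + 2·-10 = -153
  a_11 = 0·-153 + -1·-28 + -3·73 + 2·20 = -151
  a_12 = 0·-151 + -1·-153 + -3·-28 + 2·73 = 383
  a_13 = 0·383 + -1·-151 + -3·-153 + 2·-28 = 554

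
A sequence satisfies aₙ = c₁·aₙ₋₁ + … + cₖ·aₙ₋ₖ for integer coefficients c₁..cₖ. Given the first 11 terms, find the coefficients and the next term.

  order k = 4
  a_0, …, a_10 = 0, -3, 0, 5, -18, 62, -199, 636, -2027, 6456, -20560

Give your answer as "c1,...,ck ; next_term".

-3,1,1,-1 ; 65473

  a_4 = -3·5 + 1·0 + 1·-3 + -1·0 = -18
  a_5 = -3·-18 + 1·5 + 1·0 + -1·-3 = 62
  a_6 = -3·62 + 1·-18 + 1·5 + -1·0 = -199
  a_7 = -3·-199 + 1·62 + 1·-18 + -1·5 = 636
  a_8 = -3·636 + 1·-199 + 1·62 + -1·-18 = -2027
  a_9 = -3·-2027 + 1·636 + 1·-199 + -1·62 = 6456
  a_10 = -3·6456 + 1·-2027 + 1·636 + -1·-199 = -20560
  a_11 = -3·-20560 + 1·6456 + 1·-2027 + -1·636 = 65473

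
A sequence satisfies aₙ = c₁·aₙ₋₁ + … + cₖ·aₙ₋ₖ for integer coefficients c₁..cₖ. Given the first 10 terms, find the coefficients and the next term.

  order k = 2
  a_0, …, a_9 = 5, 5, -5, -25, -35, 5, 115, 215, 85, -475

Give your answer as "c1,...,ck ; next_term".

  a_2 = 2·5 + -3·5 = -5
  a_3 = 2·-5 + -3·5 = -25
  a_4 = 2·-25 + -3·-5 = -35
  a_5 = 2·-35 + -3·-25 = 5
  a_6 = 2·5 + -3·-35 = 115
  a_7 = 2·115 + -3·5 = 215
  a_8 = 2·215 + -3·115 = 85
  a_9 = 2·85 + -3·215 = -475
  a_10 = 2·-475 + -3·85 = -1205

2,-3 ; -1205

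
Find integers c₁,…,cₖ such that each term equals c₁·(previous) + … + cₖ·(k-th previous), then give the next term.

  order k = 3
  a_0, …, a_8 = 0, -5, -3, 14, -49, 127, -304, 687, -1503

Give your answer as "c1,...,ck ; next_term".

-3,-1,2 ; 3214

  a_3 = -3·-3 + -1·-5 + 2·0 = 14
  a_4 = -3·14 + -1·-3 + 2·-5 = -49
  a_5 = -3·-49 + -1·14 + 2·-3 = 127
  a_6 = -3·127 + -1·-49 + 2·14 = -304
  a_7 = -3·-304 + -1·127 + 2·-49 = 687
  a_8 = -3·687 + -1·-304 + 2·127 = -1503
  a_9 = -3·-1503 + -1·687 + 2·-304 = 3214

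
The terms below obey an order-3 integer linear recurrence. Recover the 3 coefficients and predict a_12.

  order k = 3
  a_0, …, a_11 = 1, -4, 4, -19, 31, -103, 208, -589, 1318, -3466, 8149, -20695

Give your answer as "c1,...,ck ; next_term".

-1,4,1 ; 49825

  a_3 = -1·4 + 4·-4 + 1·1 = -19
  a_4 = -1·-19 + 4·4 + 1·-4 = 31
  a_5 = -1·31 + 4·-19 + 1·4 = -103
  a_6 = -1·-103 + 4·31 + 1·-19 = 208
  a_7 = -1·208 + 4·-103 + 1·31 = -589
  a_8 = -1·-589 + 4·208 + 1·-103 = 1318
  a_9 = -1·1318 + 4·-589 + 1·208 = -3466
  a_10 = -1·-3466 + 4·1318 + 1·-589 = 8149
  a_11 = -1·8149 + 4·-3466 + 1·1318 = -20695
  a_12 = -1·-20695 + 4·8149 + 1·-3466 = 49825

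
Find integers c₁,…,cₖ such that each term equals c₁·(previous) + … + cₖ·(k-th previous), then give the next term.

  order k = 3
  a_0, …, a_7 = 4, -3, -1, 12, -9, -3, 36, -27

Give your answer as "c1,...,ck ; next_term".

0,0,3 ; -9

  a_3 = 0·-1 + 0·-3 + 3·4 = 12
  a_4 = 0·12 + 0·-1 + 3·-3 = -9
  a_5 = 0·-9 + 0·12 + 3·-1 = -3
  a_6 = 0·-3 + 0·-9 + 3·12 = 36
  a_7 = 0·36 + 0·-3 + 3·-9 = -27
  a_8 = 0·-27 + 0·36 + 3·-3 = -9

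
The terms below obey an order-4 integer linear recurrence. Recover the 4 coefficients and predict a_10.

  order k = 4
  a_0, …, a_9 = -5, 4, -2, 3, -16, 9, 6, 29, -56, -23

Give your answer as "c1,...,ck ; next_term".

0,-1,-2,2 ; 10

  a_4 = 0·3 + -1·-2 + -2·4 + 2·-5 = -16
  a_5 = 0·-16 + -1·3 + -2·-2 + 2·4 = 9
  a_6 = 0·9 + -1·-16 + -2·3 + 2·-2 = 6
  a_7 = 0·6 + -1·9 + -2·-16 + 2·3 = 29
  a_8 = 0·29 + -1·6 + -2·9 + 2·-16 = -56
  a_9 = 0·-56 + -1·29 + -2·6 + 2·9 = -23
  a_10 = 0·-23 + -1·-56 + -2·29 + 2·6 = 10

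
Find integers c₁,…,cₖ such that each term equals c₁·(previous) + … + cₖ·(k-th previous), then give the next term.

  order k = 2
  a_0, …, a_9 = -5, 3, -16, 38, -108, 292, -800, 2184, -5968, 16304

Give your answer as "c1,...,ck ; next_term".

  a_2 = -2·3 + 2·-5 = -16
  a_3 = -2·-16 + 2·3 = 38
  a_4 = -2·38 + 2·-16 = -108
  a_5 = -2·-108 + 2·38 = 292
  a_6 = -2·292 + 2·-108 = -800
  a_7 = -2·-800 + 2·292 = 2184
  a_8 = -2·2184 + 2·-800 = -5968
  a_9 = -2·-5968 + 2·2184 = 16304
  a_10 = -2·16304 + 2·-5968 = -44544

-2,2 ; -44544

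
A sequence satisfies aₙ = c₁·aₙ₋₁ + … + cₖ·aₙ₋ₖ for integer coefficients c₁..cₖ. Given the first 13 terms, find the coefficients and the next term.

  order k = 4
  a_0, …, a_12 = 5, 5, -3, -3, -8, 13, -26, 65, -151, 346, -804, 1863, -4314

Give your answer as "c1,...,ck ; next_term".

-1,2,-2,1 ; 9994

  a_4 = -1·-3 + 2·-3 + -2·5 + 1·5 = -8
  a_5 = -1·-8 + 2·-3 + -2·-3 + 1·5 = 13
  a_6 = -1·13 + 2·-8 + -2·-3 + 1·-3 = -26
  a_7 = -1·-26 + 2·13 + -2·-8 + 1·-3 = 65
  a_8 = -1·65 + 2·-26 + -2·13 + 1·-8 = -151
  a_9 = -1·-151 + 2·65 + -2·-26 + 1·13 = 346
  a_10 = -1·346 + 2·-151 + -2·65 + 1·-26 = -804
  a_11 = -1·-804 + 2·346 + -2·-151 + 1·65 = 1863
  a_12 = -1·1863 + 2·-804 + -2·346 + 1·-151 = -4314
  a_13 = -1·-4314 + 2·1863 + -2·-804 + 1·346 = 9994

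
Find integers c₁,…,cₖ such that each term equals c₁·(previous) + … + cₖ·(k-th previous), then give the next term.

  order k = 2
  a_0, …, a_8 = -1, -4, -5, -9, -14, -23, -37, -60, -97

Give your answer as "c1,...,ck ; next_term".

  a_2 = 1·-4 + 1·-1 = -5
  a_3 = 1·-5 + 1·-4 = -9
  a_4 = 1·-9 + 1·-5 = -14
  a_5 = 1·-14 + 1·-9 = -23
  a_6 = 1·-23 + 1·-14 = -37
  a_7 = 1·-37 + 1·-23 = -60
  a_8 = 1·-60 + 1·-37 = -97
  a_9 = 1·-97 + 1·-60 = -157

1,1 ; -157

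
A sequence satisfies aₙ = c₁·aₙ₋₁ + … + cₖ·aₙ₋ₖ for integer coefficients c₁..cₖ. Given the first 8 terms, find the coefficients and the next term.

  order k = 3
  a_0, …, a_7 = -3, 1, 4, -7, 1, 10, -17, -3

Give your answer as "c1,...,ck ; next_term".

  a_3 = 1·4 + 1·1 + 4·-3 = -7
  a_4 = 1·-7 + 1·4 + 4·1 = 1
  a_5 = 1·1 + 1·-7 + 4·4 = 10
  a_6 = 1·10 + 1·1 + 4·-7 = -17
  a_7 = 1·-17 + 1·10 + 4·1 = -3
  a_8 = 1·-3 + 1·-17 + 4·10 = 20

1,1,4 ; 20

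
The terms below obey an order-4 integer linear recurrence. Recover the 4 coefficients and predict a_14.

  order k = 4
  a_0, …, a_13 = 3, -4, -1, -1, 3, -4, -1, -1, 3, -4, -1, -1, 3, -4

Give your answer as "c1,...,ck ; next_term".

0,0,0,1 ; -1

  a_4 = 0·-1 + 0·-1 + 0·-4 + 1·3 = 3
  a_5 = 0·3 + 0·-1 + 0·-1 + 1·-4 = -4
  a_6 = 0·-4 + 0·3 + 0·-1 + 1·-1 = -1
  a_7 = 0·-1 + 0·-4 + 0·3 + 1·-1 = -1
  a_8 = 0·-1 + 0·-1 + 0·-4 + 1·3 = 3
  a_9 = 0·3 + 0·-1 + 0·-1 + 1·-4 = -4
  a_10 = 0·-4 + 0·3 + 0·-1 + 1·-1 = -1
  a_11 = 0·-1 + 0·-4 + 0·3 + 1·-1 = -1
  a_12 = 0·-1 + 0·-1 + 0·-4 + 1·3 = 3
  a_13 = 0·3 + 0·-1 + 0·-1 + 1·-4 = -4
  a_14 = 0·-4 + 0·3 + 0·-1 + 1·-1 = -1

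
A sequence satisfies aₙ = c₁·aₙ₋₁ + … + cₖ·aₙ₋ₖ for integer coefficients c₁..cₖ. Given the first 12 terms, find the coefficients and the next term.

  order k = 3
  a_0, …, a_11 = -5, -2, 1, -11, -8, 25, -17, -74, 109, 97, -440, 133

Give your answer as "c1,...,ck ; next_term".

  a_3 = 0·1 + -2·-2 + 3·-5 = -11
  a_4 = 0·-11 + -2·1 + 3·-2 = -8
  a_5 = 0·-8 + -2·-11 + 3·1 = 25
  a_6 = 0·25 + -2·-8 + 3·-11 = -17
  a_7 = 0·-17 + -2·25 + 3·-8 = -74
  a_8 = 0·-74 + -2·-17 + 3·25 = 109
  a_9 = 0·109 + -2·-74 + 3·-17 = 97
  a_10 = 0·97 + -2·109 + 3·-74 = -440
  a_11 = 0·-440 + -2·97 + 3·109 = 133
  a_12 = 0·133 + -2·-440 + 3·97 = 1171

0,-2,3 ; 1171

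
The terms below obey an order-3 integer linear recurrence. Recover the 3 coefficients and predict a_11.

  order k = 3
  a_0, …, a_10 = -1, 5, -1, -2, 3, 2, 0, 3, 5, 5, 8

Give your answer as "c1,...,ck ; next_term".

  a_3 = 1·-1 + 0·5 + 1·-1 = -2
  a_4 = 1·-2 + 0·-1 + 1·5 = 3
  a_5 = 1·3 + 0·-2 + 1·-1 = 2
  a_6 = 1·2 + 0·3 + 1·-2 = 0
  a_7 = 1·0 + 0·2 + 1·3 = 3
  a_8 = 1·3 + 0·0 + 1·2 = 5
  a_9 = 1·5 + 0·3 + 1·0 = 5
  a_10 = 1·5 + 0·5 + 1·3 = 8
  a_11 = 1·8 + 0·5 + 1·5 = 13

1,0,1 ; 13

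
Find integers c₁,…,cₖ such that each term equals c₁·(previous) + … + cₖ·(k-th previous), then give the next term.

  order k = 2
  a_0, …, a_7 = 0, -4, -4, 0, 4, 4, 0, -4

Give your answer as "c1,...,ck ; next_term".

  a_2 = 1·-4 + -1·0 = -4
  a_3 = 1·-4 + -1·-4 = 0
  a_4 = 1·0 + -1·-4 = 4
  a_5 = 1·4 + -1·0 = 4
  a_6 = 1·4 + -1·4 = 0
  a_7 = 1·0 + -1·4 = -4
  a_8 = 1·-4 + -1·0 = -4

1,-1 ; -4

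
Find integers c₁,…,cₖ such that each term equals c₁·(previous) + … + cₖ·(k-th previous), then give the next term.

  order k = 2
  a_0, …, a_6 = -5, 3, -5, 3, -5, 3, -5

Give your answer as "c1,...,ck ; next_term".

  a_2 = 0·3 + 1·-5 = -5
  a_3 = 0·-5 + 1·3 = 3
  a_4 = 0·3 + 1·-5 = -5
  a_5 = 0·-5 + 1·3 = 3
  a_6 = 0·3 + 1·-5 = -5
  a_7 = 0·-5 + 1·3 = 3

0,1 ; 3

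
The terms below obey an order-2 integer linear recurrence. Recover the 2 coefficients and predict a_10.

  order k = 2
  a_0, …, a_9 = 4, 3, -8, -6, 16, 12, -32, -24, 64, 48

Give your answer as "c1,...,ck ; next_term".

  a_2 = 0·3 + -2·4 = -8
  a_3 = 0·-8 + -2·3 = -6
  a_4 = 0·-6 + -2·-8 = 16
  a_5 = 0·16 + -2·-6 = 12
  a_6 = 0·12 + -2·16 = -32
  a_7 = 0·-32 + -2·12 = -24
  a_8 = 0·-24 + -2·-32 = 64
  a_9 = 0·64 + -2·-24 = 48
  a_10 = 0·48 + -2·64 = -128

0,-2 ; -128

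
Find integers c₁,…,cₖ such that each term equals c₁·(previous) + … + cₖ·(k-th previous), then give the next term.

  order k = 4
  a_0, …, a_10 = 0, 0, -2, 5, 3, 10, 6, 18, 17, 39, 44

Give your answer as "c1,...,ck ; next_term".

  a_4 = 1·5 + 1·-2 + -1·0 + 1·0 = 3
  a_5 = 1·3 + 1·5 + -1·-2 + 1·0 = 10
  a_6 = 1·10 + 1·3 + -1·5 + 1·-2 = 6
  a_7 = 1·6 + 1·10 + -1·3 + 1·5 = 18
  a_8 = 1·18 + 1·6 + -1·10 + 1·3 = 17
  a_9 = 1·17 + 1·18 + -1·6 + 1·10 = 39
  a_10 = 1·39 + 1·17 + -1·18 + 1·6 = 44
  a_11 = 1·44 + 1·39 + -1·17 + 1·18 = 84

1,1,-1,1 ; 84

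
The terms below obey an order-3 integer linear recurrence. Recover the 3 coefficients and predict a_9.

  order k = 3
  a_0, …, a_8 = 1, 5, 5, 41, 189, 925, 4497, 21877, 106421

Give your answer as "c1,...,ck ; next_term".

  a_3 = 4·5 + 4·5 + 1·1 = 41
  a_4 = 4·41 + 4·5 + 1·5 = 189
  a_5 = 4·189 + 4·41 + 1·5 = 925
  a_6 = 4·925 + 4·189 + 1·41 = 4497
  a_7 = 4·4497 + 4·925 + 1·189 = 21877
  a_8 = 4·21877 + 4·4497 + 1·925 = 106421
  a_9 = 4·106421 + 4·21877 + 1·4497 = 517689

4,4,1 ; 517689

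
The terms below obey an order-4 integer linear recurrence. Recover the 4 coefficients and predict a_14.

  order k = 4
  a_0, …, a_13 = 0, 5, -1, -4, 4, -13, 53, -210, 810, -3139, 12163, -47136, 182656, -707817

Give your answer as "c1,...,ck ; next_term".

-3,3,-1,2 ; 2742881

  a_4 = -3·-4 + 3·-1 + -1·5 + 2·0 = 4
  a_5 = -3·4 + 3·-4 + -1·-1 + 2·5 = -13
  a_6 = -3·-13 + 3·4 + -1·-4 + 2·-1 = 53
  a_7 = -3·53 + 3·-13 + -1·4 + 2·-4 = -210
  a_8 = -3·-210 + 3·53 + -1·-13 + 2·4 = 810
  a_9 = -3·810 + 3·-210 + -1·53 + 2·-13 = -3139
  a_10 = -3·-3139 + 3·810 + -1·-210 + 2·53 = 12163
  a_11 = -3·12163 + 3·-3139 + -1·810 + 2·-210 = -47136
  a_12 = -3·-47136 + 3·12163 + -1·-3139 + 2·810 = 182656
  a_13 = -3·182656 + 3·-47136 + -1·12163 + 2·-3139 = -707817
  a_14 = -3·-707817 + 3·182656 + -1·-47136 + 2·12163 = 2742881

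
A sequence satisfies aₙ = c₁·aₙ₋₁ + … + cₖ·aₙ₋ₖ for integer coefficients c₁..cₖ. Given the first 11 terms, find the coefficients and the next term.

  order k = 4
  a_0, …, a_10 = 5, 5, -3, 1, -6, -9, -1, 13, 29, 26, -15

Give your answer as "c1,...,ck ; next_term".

  a_4 = 1·1 + -1·-3 + -1·5 + -1·5 = -6
  a_5 = 1·-6 + -1·1 + -1·-3 + -1·5 = -9
  a_6 = 1·-9 + -1·-6 + -1·1 + -1·-3 = -1
  a_7 = 1·-1 + -1·-9 + -1·-6 + -1·1 = 13
  a_8 = 1·13 + -1·-1 + -1·-9 + -1·-6 = 29
  a_9 = 1·29 + -1·13 + -1·-1 + -1·-9 = 26
  a_10 = 1·26 + -1·29 + -1·13 + -1·-1 = -15
  a_11 = 1·-15 + -1·26 + -1·29 + -1·13 = -83

1,-1,-1,-1 ; -83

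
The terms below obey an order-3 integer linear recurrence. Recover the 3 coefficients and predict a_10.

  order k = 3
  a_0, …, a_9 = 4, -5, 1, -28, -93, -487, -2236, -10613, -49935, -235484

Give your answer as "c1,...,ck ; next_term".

  a_3 = 4·1 + 4·-5 + -3·4 = -28
  a_4 = 4·-28 + 4·1 + -3·-5 = -93
  a_5 = 4·-93 + 4·-28 + -3·1 = -487
  a_6 = 4·-487 + 4·-93 + -3·-28 = -2236
  a_7 = 4·-2236 + 4·-487 + -3·-93 = -10613
  a_8 = 4·-10613 + 4·-2236 + -3·-487 = -49935
  a_9 = 4·-49935 + 4·-10613 + -3·-2236 = -235484
  a_10 = 4·-235484 + 4·-49935 + -3·-10613 = -1109837

4,4,-3 ; -1109837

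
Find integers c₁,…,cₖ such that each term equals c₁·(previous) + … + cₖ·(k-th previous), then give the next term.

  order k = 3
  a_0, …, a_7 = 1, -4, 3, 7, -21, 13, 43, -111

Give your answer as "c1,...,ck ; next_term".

  a_3 = -1·3 + -2·-4 + 2·1 = 7
  a_4 = -1·7 + -2·3 + 2·-4 = -21
  a_5 = -1·-21 + -2·7 + 2·3 = 13
  a_6 = -1·13 + -2·-21 + 2·7 = 43
  a_7 = -1·43 + -2·13 + 2·-21 = -111
  a_8 = -1·-111 + -2·43 + 2·13 = 51

-1,-2,2 ; 51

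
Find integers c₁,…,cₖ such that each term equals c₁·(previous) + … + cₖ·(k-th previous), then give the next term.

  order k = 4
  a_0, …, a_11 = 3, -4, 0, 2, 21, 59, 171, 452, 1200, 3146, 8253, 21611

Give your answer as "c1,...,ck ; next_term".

  a_4 = 3·2 + 0·0 + -3·-4 + 1·3 = 21
  a_5 = 3·21 + 0·2 + -3·0 + 1·-4 = 59
  a_6 = 3·59 + 0·21 + -3·2 + 1·0 = 171
  a_7 = 3·171 + 0·59 + -3·21 + 1·2 = 452
  a_8 = 3·452 + 0·171 + -3·59 + 1·21 = 1200
  a_9 = 3·1200 + 0·452 + -3·171 + 1·59 = 3146
  a_10 = 3·3146 + 0·1200 + -3·452 + 1·171 = 8253
  a_11 = 3·8253 + 0·3146 + -3·1200 + 1·452 = 21611
  a_12 = 3·21611 + 0·8253 + -3·3146 + 1·1200 = 56595

3,0,-3,1 ; 56595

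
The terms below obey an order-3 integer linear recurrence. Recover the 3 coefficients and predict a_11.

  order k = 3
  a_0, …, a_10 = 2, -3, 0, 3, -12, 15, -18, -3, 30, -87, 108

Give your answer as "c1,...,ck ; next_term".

-1,1,3 ; -105

  a_3 = -1·0 + 1·-3 + 3·2 = 3
  a_4 = -1·3 + 1·0 + 3·-3 = -12
  a_5 = -1·-12 + 1·3 + 3·0 = 15
  a_6 = -1·15 + 1·-12 + 3·3 = -18
  a_7 = -1·-18 + 1·15 + 3·-12 = -3
  a_8 = -1·-3 + 1·-18 + 3·15 = 30
  a_9 = -1·30 + 1·-3 + 3·-18 = -87
  a_10 = -1·-87 + 1·30 + 3·-3 = 108
  a_11 = -1·108 + 1·-87 + 3·30 = -105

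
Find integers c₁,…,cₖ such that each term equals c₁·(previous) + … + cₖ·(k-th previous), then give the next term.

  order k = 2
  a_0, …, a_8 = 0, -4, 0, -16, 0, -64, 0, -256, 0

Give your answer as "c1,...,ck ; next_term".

0,4 ; -1024

  a_2 = 0·-4 + 4·0 = 0
  a_3 = 0·0 + 4·-4 = -16
  a_4 = 0·-16 + 4·0 = 0
  a_5 = 0·0 + 4·-16 = -64
  a_6 = 0·-64 + 4·0 = 0
  a_7 = 0·0 + 4·-64 = -256
  a_8 = 0·-256 + 4·0 = 0
  a_9 = 0·0 + 4·-256 = -1024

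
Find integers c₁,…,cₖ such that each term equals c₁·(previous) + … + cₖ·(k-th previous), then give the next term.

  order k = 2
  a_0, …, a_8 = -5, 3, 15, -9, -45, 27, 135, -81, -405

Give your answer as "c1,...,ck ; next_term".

0,-3 ; 243

  a_2 = 0·3 + -3·-5 = 15
  a_3 = 0·15 + -3·3 = -9
  a_4 = 0·-9 + -3·15 = -45
  a_5 = 0·-45 + -3·-9 = 27
  a_6 = 0·27 + -3·-45 = 135
  a_7 = 0·135 + -3·27 = -81
  a_8 = 0·-81 + -3·135 = -405
  a_9 = 0·-405 + -3·-81 = 243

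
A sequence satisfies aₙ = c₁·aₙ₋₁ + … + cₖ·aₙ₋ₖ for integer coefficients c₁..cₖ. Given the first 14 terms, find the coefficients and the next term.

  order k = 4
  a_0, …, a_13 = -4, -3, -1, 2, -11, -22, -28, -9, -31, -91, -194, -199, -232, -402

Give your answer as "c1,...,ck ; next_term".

1,0,-1,4 ; -979

  a_4 = 1·2 + 0·-1 + -1·-3 + 4·-4 = -11
  a_5 = 1·-11 + 0·2 + -1·-1 + 4·-3 = -22
  a_6 = 1·-22 + 0·-11 + -1·2 + 4·-1 = -28
  a_7 = 1·-28 + 0·-22 + -1·-11 + 4·2 = -9
  a_8 = 1·-9 + 0·-28 + -1·-22 + 4·-11 = -31
  a_9 = 1·-31 + 0·-9 + -1·-28 + 4·-22 = -91
  a_10 = 1·-91 + 0·-31 + -1·-9 + 4·-28 = -194
  a_11 = 1·-194 + 0·-91 + -1·-31 + 4·-9 = -199
  a_12 = 1·-199 + 0·-194 + -1·-91 + 4·-31 = -232
  a_13 = 1·-232 + 0·-199 + -1·-194 + 4·-91 = -402
  a_14 = 1·-402 + 0·-232 + -1·-199 + 4·-194 = -979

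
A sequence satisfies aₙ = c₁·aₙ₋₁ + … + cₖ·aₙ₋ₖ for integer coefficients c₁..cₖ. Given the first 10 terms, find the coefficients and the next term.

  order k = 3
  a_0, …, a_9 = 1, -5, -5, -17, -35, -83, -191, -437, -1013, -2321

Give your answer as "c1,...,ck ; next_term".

0,4,3 ; -5363

  a_3 = 0·-5 + 4·-5 + 3·1 = -17
  a_4 = 0·-17 + 4·-5 + 3·-5 = -35
  a_5 = 0·-35 + 4·-17 + 3·-5 = -83
  a_6 = 0·-83 + 4·-35 + 3·-17 = -191
  a_7 = 0·-191 + 4·-83 + 3·-35 = -437
  a_8 = 0·-437 + 4·-191 + 3·-83 = -1013
  a_9 = 0·-1013 + 4·-437 + 3·-191 = -2321
  a_10 = 0·-2321 + 4·-1013 + 3·-437 = -5363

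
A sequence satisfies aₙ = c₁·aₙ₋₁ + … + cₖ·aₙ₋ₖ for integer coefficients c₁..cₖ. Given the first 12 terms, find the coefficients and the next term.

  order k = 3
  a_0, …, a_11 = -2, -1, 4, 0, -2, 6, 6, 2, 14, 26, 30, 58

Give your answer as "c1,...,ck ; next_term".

  a_3 = 1·4 + 0·-1 + 2·-2 = 0
  a_4 = 1·0 + 0·4 + 2·-1 = -2
  a_5 = 1·-2 + 0·0 + 2·4 = 6
  a_6 = 1·6 + 0·-2 + 2·0 = 6
  a_7 = 1·6 + 0·6 + 2·-2 = 2
  a_8 = 1·2 + 0·6 + 2·6 = 14
  a_9 = 1·14 + 0·2 + 2·6 = 26
  a_10 = 1·26 + 0·14 + 2·2 = 30
  a_11 = 1·30 + 0·26 + 2·14 = 58
  a_12 = 1·58 + 0·30 + 2·26 = 110

1,0,2 ; 110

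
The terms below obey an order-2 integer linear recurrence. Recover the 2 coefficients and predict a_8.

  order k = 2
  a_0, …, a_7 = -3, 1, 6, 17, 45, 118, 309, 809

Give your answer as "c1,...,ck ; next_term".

  a_2 = 3·1 + -1·-3 = 6
  a_3 = 3·6 + -1·1 = 17
  a_4 = 3·17 + -1·6 = 45
  a_5 = 3·45 + -1·17 = 118
  a_6 = 3·118 + -1·45 = 309
  a_7 = 3·309 + -1·118 = 809
  a_8 = 3·809 + -1·309 = 2118

3,-1 ; 2118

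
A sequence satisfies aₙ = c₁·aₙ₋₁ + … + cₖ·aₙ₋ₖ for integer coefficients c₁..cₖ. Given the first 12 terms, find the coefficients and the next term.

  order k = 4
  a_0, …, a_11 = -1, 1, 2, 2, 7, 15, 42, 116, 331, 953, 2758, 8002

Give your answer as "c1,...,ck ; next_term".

3,1,-3,-2 ; 23243

  a_4 = 3·2 + 1·2 + -3·1 + -2·-1 = 7
  a_5 = 3·7 + 1·2 + -3·2 + -2·1 = 15
  a_6 = 3·15 + 1·7 + -3·2 + -2·2 = 42
  a_7 = 3·42 + 1·15 + -3·7 + -2·2 = 116
  a_8 = 3·116 + 1·42 + -3·15 + -2·7 = 331
  a_9 = 3·331 + 1·116 + -3·42 + -2·15 = 953
  a_10 = 3·953 + 1·331 + -3·116 + -2·42 = 2758
  a_11 = 3·2758 + 1·953 + -3·331 + -2·116 = 8002
  a_12 = 3·8002 + 1·2758 + -3·953 + -2·331 = 23243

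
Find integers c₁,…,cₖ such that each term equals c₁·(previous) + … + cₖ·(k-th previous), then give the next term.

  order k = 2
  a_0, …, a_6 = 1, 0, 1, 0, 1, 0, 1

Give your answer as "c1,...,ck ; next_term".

0,1 ; 0

  a_2 = 0·0 + 1·1 = 1
  a_3 = 0·1 + 1·0 = 0
  a_4 = 0·0 + 1·1 = 1
  a_5 = 0·1 + 1·0 = 0
  a_6 = 0·0 + 1·1 = 1
  a_7 = 0·1 + 1·0 = 0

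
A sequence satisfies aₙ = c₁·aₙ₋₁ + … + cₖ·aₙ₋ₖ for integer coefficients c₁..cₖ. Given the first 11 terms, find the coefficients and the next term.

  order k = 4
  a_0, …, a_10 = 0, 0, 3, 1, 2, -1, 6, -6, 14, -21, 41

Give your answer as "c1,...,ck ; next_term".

  a_4 = -1·1 + 1·3 + 0·0 + 1·0 = 2
  a_5 = -1·2 + 1·1 + 0·3 + 1·0 = -1
  a_6 = -1·-1 + 1·2 + 0·1 + 1·3 = 6
  a_7 = -1·6 + 1·-1 + 0·2 + 1·1 = -6
  a_8 = -1·-6 + 1·6 + 0·-1 + 1·2 = 14
  a_9 = -1·14 + 1·-6 + 0·6 + 1·-1 = -21
  a_10 = -1·-21 + 1·14 + 0·-6 + 1·6 = 41
  a_11 = -1·41 + 1·-21 + 0·14 + 1·-6 = -68

-1,1,0,1 ; -68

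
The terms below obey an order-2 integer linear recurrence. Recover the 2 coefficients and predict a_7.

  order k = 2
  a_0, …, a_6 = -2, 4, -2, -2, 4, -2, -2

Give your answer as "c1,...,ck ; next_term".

  a_2 = -1·4 + -1·-2 = -2
  a_3 = -1·-2 + -1·4 = -2
  a_4 = -1·-2 + -1·-2 = 4
  a_5 = -1·4 + -1·-2 = -2
  a_6 = -1·-2 + -1·4 = -2
  a_7 = -1·-2 + -1·-2 = 4

-1,-1 ; 4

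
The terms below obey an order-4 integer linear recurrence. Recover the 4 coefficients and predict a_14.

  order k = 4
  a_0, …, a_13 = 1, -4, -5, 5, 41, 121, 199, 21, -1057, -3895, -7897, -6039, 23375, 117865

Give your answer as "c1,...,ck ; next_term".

3,-4,-2,-2 ; 287967

  a_4 = 3·5 + -4·-5 + -2·-4 + -2·1 = 41
  a_5 = 3·41 + -4·5 + -2·-5 + -2·-4 = 121
  a_6 = 3·121 + -4·41 + -2·5 + -2·-5 = 199
  a_7 = 3·199 + -4·121 + -2·41 + -2·5 = 21
  a_8 = 3·21 + -4·199 + -2·121 + -2·41 = -1057
  a_9 = 3·-1057 + -4·21 + -2·199 + -2·121 = -3895
  a_10 = 3·-3895 + -4·-1057 + -2·21 + -2·199 = -7897
  a_11 = 3·-7897 + -4·-3895 + -2·-1057 + -2·21 = -6039
  a_12 = 3·-6039 + -4·-7897 + -2·-3895 + -2·-1057 = 23375
  a_13 = 3·23375 + -4·-6039 + -2·-7897 + -2·-3895 = 117865
  a_14 = 3·117865 + -4·23375 + -2·-6039 + -2·-7897 = 287967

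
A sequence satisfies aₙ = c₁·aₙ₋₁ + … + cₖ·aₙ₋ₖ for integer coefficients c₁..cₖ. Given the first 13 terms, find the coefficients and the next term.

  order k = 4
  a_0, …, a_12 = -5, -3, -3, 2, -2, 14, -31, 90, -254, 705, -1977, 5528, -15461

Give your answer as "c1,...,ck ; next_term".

-2,2,-1,-1 ; 43250

  a_4 = -2·2 + 2·-3 + -1·-3 + -1·-5 = -2
  a_5 = -2·-2 + 2·2 + -1·-3 + -1·-3 = 14
  a_6 = -2·14 + 2·-2 + -1·2 + -1·-3 = -31
  a_7 = -2·-31 + 2·14 + -1·-2 + -1·2 = 90
  a_8 = -2·90 + 2·-31 + -1·14 + -1·-2 = -254
  a_9 = -2·-254 + 2·90 + -1·-31 + -1·14 = 705
  a_10 = -2·705 + 2·-254 + -1·90 + -1·-31 = -1977
  a_11 = -2·-1977 + 2·705 + -1·-254 + -1·90 = 5528
  a_12 = -2·5528 + 2·-1977 + -1·705 + -1·-254 = -15461
  a_13 = -2·-15461 + 2·5528 + -1·-1977 + -1·705 = 43250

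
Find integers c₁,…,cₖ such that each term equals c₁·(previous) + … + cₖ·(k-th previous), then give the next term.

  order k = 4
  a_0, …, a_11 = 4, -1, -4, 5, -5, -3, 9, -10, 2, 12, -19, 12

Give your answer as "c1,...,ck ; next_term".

0,0,1,-1 ; 10

  a_4 = 0·5 + 0·-4 + 1·-1 + -1·4 = -5
  a_5 = 0·-5 + 0·5 + 1·-4 + -1·-1 = -3
  a_6 = 0·-3 + 0·-5 + 1·5 + -1·-4 = 9
  a_7 = 0·9 + 0·-3 + 1·-5 + -1·5 = -10
  a_8 = 0·-10 + 0·9 + 1·-3 + -1·-5 = 2
  a_9 = 0·2 + 0·-10 + 1·9 + -1·-3 = 12
  a_10 = 0·12 + 0·2 + 1·-10 + -1·9 = -19
  a_11 = 0·-19 + 0·12 + 1·2 + -1·-10 = 12
  a_12 = 0·12 + 0·-19 + 1·12 + -1·2 = 10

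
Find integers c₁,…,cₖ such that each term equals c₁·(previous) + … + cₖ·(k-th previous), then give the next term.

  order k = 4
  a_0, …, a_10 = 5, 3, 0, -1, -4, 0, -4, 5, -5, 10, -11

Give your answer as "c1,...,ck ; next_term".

  a_4 = -1·-1 + 1·0 + 0·3 + -1·5 = -4
  a_5 = -1·-4 + 1·-1 + 0·0 + -1·3 = 0
  a_6 = -1·0 + 1·-4 + 0·-1 + -1·0 = -4
  a_7 = -1·-4 + 1·0 + 0·-4 + -1·-1 = 5
  a_8 = -1·5 + 1·-4 + 0·0 + -1·-4 = -5
  a_9 = -1·-5 + 1·5 + 0·-4 + -1·0 = 10
  a_10 = -1·10 + 1·-5 + 0·5 + -1·-4 = -11
  a_11 = -1·-11 + 1·10 + 0·-5 + -1·5 = 16

-1,1,0,-1 ; 16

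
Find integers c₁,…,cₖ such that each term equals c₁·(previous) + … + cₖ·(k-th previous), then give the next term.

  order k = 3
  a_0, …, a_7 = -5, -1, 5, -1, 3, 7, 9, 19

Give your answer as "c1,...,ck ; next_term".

  a_3 = 1·5 + 1·-1 + 1·-5 = -1
  a_4 = 1·-1 + 1·5 + 1·-1 = 3
  a_5 = 1·3 + 1·-1 + 1·5 = 7
  a_6 = 1·7 + 1·3 + 1·-1 = 9
  a_7 = 1·9 + 1·7 + 1·3 = 19
  a_8 = 1·19 + 1·9 + 1·7 = 35

1,1,1 ; 35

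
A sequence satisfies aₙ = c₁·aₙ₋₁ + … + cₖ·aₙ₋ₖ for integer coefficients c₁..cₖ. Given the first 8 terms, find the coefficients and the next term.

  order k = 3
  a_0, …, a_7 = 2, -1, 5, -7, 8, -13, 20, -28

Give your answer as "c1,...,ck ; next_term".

  a_3 = -1·5 + 0·-1 + -1·2 = -7
  a_4 = -1·-7 + 0·5 + -1·-1 = 8
  a_5 = -1·8 + 0·-7 + -1·5 = -13
  a_6 = -1·-13 + 0·8 + -1·-7 = 20
  a_7 = -1·20 + 0·-13 + -1·8 = -28
  a_8 = -1·-28 + 0·20 + -1·-13 = 41

-1,0,-1 ; 41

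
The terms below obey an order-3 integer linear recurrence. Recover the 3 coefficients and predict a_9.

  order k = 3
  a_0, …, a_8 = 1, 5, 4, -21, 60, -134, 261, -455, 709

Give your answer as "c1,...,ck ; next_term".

-3,-2,1 ; -956

  a_3 = -3·4 + -2·5 + 1·1 = -21
  a_4 = -3·-21 + -2·4 + 1·5 = 60
  a_5 = -3·60 + -2·-21 + 1·4 = -134
  a_6 = -3·-134 + -2·60 + 1·-21 = 261
  a_7 = -3·261 + -2·-134 + 1·60 = -455
  a_8 = -3·-455 + -2·261 + 1·-134 = 709
  a_9 = -3·709 + -2·-455 + 1·261 = -956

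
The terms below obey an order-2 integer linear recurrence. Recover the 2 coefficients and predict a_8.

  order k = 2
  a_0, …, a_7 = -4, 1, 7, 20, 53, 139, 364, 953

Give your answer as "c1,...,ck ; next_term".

3,-1 ; 2495

  a_2 = 3·1 + -1·-4 = 7
  a_3 = 3·7 + -1·1 = 20
  a_4 = 3·20 + -1·7 = 53
  a_5 = 3·53 + -1·20 = 139
  a_6 = 3·139 + -1·53 = 364
  a_7 = 3·364 + -1·139 = 953
  a_8 = 3·953 + -1·364 = 2495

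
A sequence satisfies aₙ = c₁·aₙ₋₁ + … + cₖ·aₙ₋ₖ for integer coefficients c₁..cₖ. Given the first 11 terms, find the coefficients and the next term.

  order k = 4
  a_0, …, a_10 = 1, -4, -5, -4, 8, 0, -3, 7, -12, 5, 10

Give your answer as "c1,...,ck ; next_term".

  a_4 = -1·-4 + -1·-5 + 0·-4 + -1·1 = 8
  a_5 = -1·8 + -1·-4 + 0·-5 + -1·-4 = 0
  a_6 = -1·0 + -1·8 + 0·-4 + -1·-5 = -3
  a_7 = -1·-3 + -1·0 + 0·8 + -1·-4 = 7
  a_8 = -1·7 + -1·-3 + 0·0 + -1·8 = -12
  a_9 = -1·-12 + -1·7 + 0·-3 + -1·0 = 5
  a_10 = -1·5 + -1·-12 + 0·7 + -1·-3 = 10
  a_11 = -1·10 + -1·5 + 0·-12 + -1·7 = -22

-1,-1,0,-1 ; -22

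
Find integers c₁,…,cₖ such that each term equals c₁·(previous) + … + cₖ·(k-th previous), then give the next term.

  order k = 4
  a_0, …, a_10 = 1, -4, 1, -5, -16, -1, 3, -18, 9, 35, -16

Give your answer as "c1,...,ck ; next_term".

  a_4 = 1·-5 + -1·1 + 2·-4 + -2·1 = -16
  a_5 = 1·-16 + -1·-5 + 2·1 + -2·-4 = -1
  a_6 = 1·-1 + -1·-16 + 2·-5 + -2·1 = 3
  a_7 = 1·3 + -1·-1 + 2·-16 + -2·-5 = -18
  a_8 = 1·-18 + -1·3 + 2·-1 + -2·-16 = 9
  a_9 = 1·9 + -1·-18 + 2·3 + -2·-1 = 35
  a_10 = 1·35 + -1·9 + 2·-18 + -2·3 = -16
  a_11 = 1·-16 + -1·35 + 2·9 + -2·-18 = 3

1,-1,2,-2 ; 3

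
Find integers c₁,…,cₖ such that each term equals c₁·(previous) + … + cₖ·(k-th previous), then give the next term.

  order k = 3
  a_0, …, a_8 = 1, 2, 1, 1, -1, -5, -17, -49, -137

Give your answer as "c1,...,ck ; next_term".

  a_3 = 3·1 + 0·2 + -2·1 = 1
  a_4 = 3·1 + 0·1 + -2·2 = -1
  a_5 = 3·-1 + 0·1 + -2·1 = -5
  a_6 = 3·-5 + 0·-1 + -2·1 = -17
  a_7 = 3·-17 + 0·-5 + -2·-1 = -49
  a_8 = 3·-49 + 0·-17 + -2·-5 = -137
  a_9 = 3·-137 + 0·-49 + -2·-17 = -377

3,0,-2 ; -377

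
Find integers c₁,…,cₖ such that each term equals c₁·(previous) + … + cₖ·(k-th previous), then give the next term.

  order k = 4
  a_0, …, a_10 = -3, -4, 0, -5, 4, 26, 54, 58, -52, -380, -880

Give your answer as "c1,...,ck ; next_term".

2,-2,-2,-2 ; -1012

  a_4 = 2·-5 + -2·0 + -2·-4 + -2·-3 = 4
  a_5 = 2·4 + -2·-5 + -2·0 + -2·-4 = 26
  a_6 = 2·26 + -2·4 + -2·-5 + -2·0 = 54
  a_7 = 2·54 + -2·26 + -2·4 + -2·-5 = 58
  a_8 = 2·58 + -2·54 + -2·26 + -2·4 = -52
  a_9 = 2·-52 + -2·58 + -2·54 + -2·26 = -380
  a_10 = 2·-380 + -2·-52 + -2·58 + -2·54 = -880
  a_11 = 2·-880 + -2·-380 + -2·-52 + -2·58 = -1012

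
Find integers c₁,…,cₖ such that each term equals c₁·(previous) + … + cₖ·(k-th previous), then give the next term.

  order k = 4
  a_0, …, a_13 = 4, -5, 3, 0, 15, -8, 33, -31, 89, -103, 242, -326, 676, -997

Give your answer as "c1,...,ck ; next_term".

  a_4 = 0·0 + 2·3 + -1·-5 + 1·4 = 15
  a_5 = 0·15 + 2·0 + -1·3 + 1·-5 = -8
  a_6 = 0·-8 + 2·15 + -1·0 + 1·3 = 33
  a_7 = 0·33 + 2·-8 + -1·15 + 1·0 = -31
  a_8 = 0·-31 + 2·33 + -1·-8 + 1·15 = 89
  a_9 = 0·89 + 2·-31 + -1·33 + 1·-8 = -103
  a_10 = 0·-103 + 2·89 + -1·-31 + 1·33 = 242
  a_11 = 0·242 + 2·-103 + -1·89 + 1·-31 = -326
  a_12 = 0·-326 + 2·242 + -1·-103 + 1·89 = 676
  a_13 = 0·676 + 2·-326 + -1·242 + 1·-103 = -997
  a_14 = 0·-997 + 2·676 + -1·-326 + 1·242 = 1920

0,2,-1,1 ; 1920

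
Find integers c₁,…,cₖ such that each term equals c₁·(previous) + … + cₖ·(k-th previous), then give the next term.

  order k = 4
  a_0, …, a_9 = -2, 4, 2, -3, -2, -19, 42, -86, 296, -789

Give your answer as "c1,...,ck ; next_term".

  a_4 = -2·-3 + 1·2 + -4·4 + -3·-2 = -2
  a_5 = -2·-2 + 1·-3 + -4·2 + -3·4 = -19
  a_6 = -2·-19 + 1·-2 + -4·-3 + -3·2 = 42
  a_7 = -2·42 + 1·-19 + -4·-2 + -3·-3 = -86
  a_8 = -2·-86 + 1·42 + -4·-19 + -3·-2 = 296
  a_9 = -2·296 + 1·-86 + -4·42 + -3·-19 = -789
  a_10 = -2·-789 + 1·296 + -4·-86 + -3·42 = 2092

-2,1,-4,-3 ; 2092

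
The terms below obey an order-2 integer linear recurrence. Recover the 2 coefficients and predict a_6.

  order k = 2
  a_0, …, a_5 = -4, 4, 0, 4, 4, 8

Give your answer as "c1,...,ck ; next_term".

1,1 ; 12

  a_2 = 1·4 + 1·-4 = 0
  a_3 = 1·0 + 1·4 = 4
  a_4 = 1·4 + 1·0 = 4
  a_5 = 1·4 + 1·4 = 8
  a_6 = 1·8 + 1·4 = 12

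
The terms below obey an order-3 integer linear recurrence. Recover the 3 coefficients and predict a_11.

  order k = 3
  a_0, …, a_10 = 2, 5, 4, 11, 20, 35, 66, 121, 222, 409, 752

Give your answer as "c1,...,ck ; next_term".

1,1,1 ; 1383

  a_3 = 1·4 + 1·5 + 1·2 = 11
  a_4 = 1·11 + 1·4 + 1·5 = 20
  a_5 = 1·20 + 1·11 + 1·4 = 35
  a_6 = 1·35 + 1·20 + 1·11 = 66
  a_7 = 1·66 + 1·35 + 1·20 = 121
  a_8 = 1·121 + 1·66 + 1·35 = 222
  a_9 = 1·222 + 1·121 + 1·66 = 409
  a_10 = 1·409 + 1·222 + 1·121 = 752
  a_11 = 1·752 + 1·409 + 1·222 = 1383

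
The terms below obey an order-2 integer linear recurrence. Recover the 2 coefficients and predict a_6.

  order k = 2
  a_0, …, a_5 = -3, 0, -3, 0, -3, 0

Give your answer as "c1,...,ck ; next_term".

0,1 ; -3

  a_2 = 0·0 + 1·-3 = -3
  a_3 = 0·-3 + 1·0 = 0
  a_4 = 0·0 + 1·-3 = -3
  a_5 = 0·-3 + 1·0 = 0
  a_6 = 0·0 + 1·-3 = -3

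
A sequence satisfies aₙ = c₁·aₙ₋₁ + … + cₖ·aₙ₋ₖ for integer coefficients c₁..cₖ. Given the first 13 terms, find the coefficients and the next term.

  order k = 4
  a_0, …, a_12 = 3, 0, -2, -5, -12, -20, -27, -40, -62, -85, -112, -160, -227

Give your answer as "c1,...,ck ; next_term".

  a_4 = 2·-5 + -2·-2 + 3·0 + -2·3 = -12
  a_5 = 2·-12 + -2·-5 + 3·-2 + -2·0 = -20
  a_6 = 2·-20 + -2·-12 + 3·-5 + -2·-2 = -27
  a_7 = 2·-27 + -2·-20 + 3·-12 + -2·-5 = -40
  a_8 = 2·-40 + -2·-27 + 3·-20 + -2·-12 = -62
  a_9 = 2·-62 + -2·-40 + 3·-27 + -2·-20 = -85
  a_10 = 2·-85 + -2·-62 + 3·-40 + -2·-27 = -112
  a_11 = 2·-112 + -2·-85 + 3·-62 + -2·-40 = -160
  a_12 = 2·-160 + -2·-112 + 3·-85 + -2·-62 = -227
  a_13 = 2·-227 + -2·-160 + 3·-112 + -2·-85 = -300

2,-2,3,-2 ; -300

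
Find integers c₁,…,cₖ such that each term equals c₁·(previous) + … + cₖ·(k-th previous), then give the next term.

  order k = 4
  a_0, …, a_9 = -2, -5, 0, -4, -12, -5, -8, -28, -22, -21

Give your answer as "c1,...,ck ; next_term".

  a_4 = 0·-4 + 0·0 + 2·-5 + 1·-2 = -12
  a_5 = 0·-12 + 0·-4 + 2·0 + 1·-5 = -5
  a_6 = 0·-5 + 0·-12 + 2·-4 + 1·0 = -8
  a_7 = 0·-8 + 0·-5 + 2·-12 + 1·-4 = -28
  a_8 = 0·-28 + 0·-8 + 2·-5 + 1·-12 = -22
  a_9 = 0·-22 + 0·-28 + 2·-8 + 1·-5 = -21
  a_10 = 0·-21 + 0·-22 + 2·-28 + 1·-8 = -64

0,0,2,1 ; -64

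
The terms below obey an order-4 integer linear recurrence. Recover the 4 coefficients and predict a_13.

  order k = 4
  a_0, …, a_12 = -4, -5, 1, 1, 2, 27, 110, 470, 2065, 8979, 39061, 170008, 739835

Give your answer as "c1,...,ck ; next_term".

4,1,3,-3 ; 3219594

  a_4 = 4·1 + 1·1 + 3·-5 + -3·-4 = 2
  a_5 = 4·2 + 1·1 + 3·1 + -3·-5 = 27
  a_6 = 4·27 + 1·2 + 3·1 + -3·1 = 110
  a_7 = 4·110 + 1·27 + 3·2 + -3·1 = 470
  a_8 = 4·470 + 1·110 + 3·27 + -3·2 = 2065
  a_9 = 4·2065 + 1·470 + 3·110 + -3·27 = 8979
  a_10 = 4·8979 + 1·2065 + 3·470 + -3·110 = 39061
  a_11 = 4·39061 + 1·8979 + 3·2065 + -3·470 = 170008
  a_12 = 4·170008 + 1·39061 + 3·8979 + -3·2065 = 739835
  a_13 = 4·739835 + 1·170008 + 3·39061 + -3·8979 = 3219594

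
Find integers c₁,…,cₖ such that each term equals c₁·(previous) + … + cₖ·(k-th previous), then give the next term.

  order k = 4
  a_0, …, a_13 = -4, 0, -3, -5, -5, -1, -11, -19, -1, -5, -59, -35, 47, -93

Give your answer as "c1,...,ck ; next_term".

0,-1,2,2 ; -235

  a_4 = 0·-5 + -1·-3 + 2·0 + 2·-4 = -5
  a_5 = 0·-5 + -1·-5 + 2·-3 + 2·0 = -1
  a_6 = 0·-1 + -1·-5 + 2·-5 + 2·-3 = -11
  a_7 = 0·-11 + -1·-1 + 2·-5 + 2·-5 = -19
  a_8 = 0·-19 + -1·-11 + 2·-1 + 2·-5 = -1
  a_9 = 0·-1 + -1·-19 + 2·-11 + 2·-1 = -5
  a_10 = 0·-5 + -1·-1 + 2·-19 + 2·-11 = -59
  a_11 = 0·-59 + -1·-5 + 2·-1 + 2·-19 = -35
  a_12 = 0·-35 + -1·-59 + 2·-5 + 2·-1 = 47
  a_13 = 0·47 + -1·-35 + 2·-59 + 2·-5 = -93
  a_14 = 0·-93 + -1·47 + 2·-35 + 2·-59 = -235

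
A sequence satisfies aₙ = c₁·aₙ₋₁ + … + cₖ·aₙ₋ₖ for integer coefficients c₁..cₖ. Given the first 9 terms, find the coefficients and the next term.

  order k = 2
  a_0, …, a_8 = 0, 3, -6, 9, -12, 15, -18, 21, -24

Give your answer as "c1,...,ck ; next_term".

  a_2 = -2·3 + -1·0 = -6
  a_3 = -2·-6 + -1·3 = 9
  a_4 = -2·9 + -1·-6 = -12
  a_5 = -2·-12 + -1·9 = 15
  a_6 = -2·15 + -1·-12 = -18
  a_7 = -2·-18 + -1·15 = 21
  a_8 = -2·21 + -1·-18 = -24
  a_9 = -2·-24 + -1·21 = 27

-2,-1 ; 27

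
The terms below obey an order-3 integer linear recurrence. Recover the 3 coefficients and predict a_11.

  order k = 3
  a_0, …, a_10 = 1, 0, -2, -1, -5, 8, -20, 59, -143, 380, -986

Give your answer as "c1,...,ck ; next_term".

  a_3 = -1·-2 + 3·0 + -3·1 = -1
  a_4 = -1·-1 + 3·-2 + -3·0 = -5
  a_5 = -1·-5 + 3·-1 + -3·-2 = 8
  a_6 = -1·8 + 3·-5 + -3·-1 = -20
  a_7 = -1·-20 + 3·8 + -3·-5 = 59
  a_8 = -1·59 + 3·-20 + -3·8 = -143
  a_9 = -1·-143 + 3·59 + -3·-20 = 380
  a_10 = -1·380 + 3·-143 + -3·59 = -986
  a_11 = -1·-986 + 3·380 + -3·-143 = 2555

-1,3,-3 ; 2555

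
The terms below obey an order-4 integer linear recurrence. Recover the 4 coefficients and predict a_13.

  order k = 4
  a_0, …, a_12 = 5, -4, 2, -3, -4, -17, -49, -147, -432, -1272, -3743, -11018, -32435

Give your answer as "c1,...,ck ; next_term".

4,-3,-1,2 ; -95487

  a_4 = 4·-3 + -3·2 + -1·-4 + 2·5 = -4
  a_5 = 4·-4 + -3·-3 + -1·2 + 2·-4 = -17
  a_6 = 4·-17 + -3·-4 + -1·-3 + 2·2 = -49
  a_7 = 4·-49 + -3·-17 + -1·-4 + 2·-3 = -147
  a_8 = 4·-147 + -3·-49 + -1·-17 + 2·-4 = -432
  a_9 = 4·-432 + -3·-147 + -1·-49 + 2·-17 = -1272
  a_10 = 4·-1272 + -3·-432 + -1·-147 + 2·-49 = -3743
  a_11 = 4·-3743 + -3·-1272 + -1·-432 + 2·-147 = -11018
  a_12 = 4·-11018 + -3·-3743 + -1·-1272 + 2·-432 = -32435
  a_13 = 4·-32435 + -3·-11018 + -1·-3743 + 2·-1272 = -95487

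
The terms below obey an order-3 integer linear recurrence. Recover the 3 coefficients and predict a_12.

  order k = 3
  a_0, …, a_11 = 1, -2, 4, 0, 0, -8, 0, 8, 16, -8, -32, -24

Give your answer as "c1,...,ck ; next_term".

  a_3 = 0·4 + -1·-2 + -2·1 = 0
  a_4 = 0·0 + -1·4 + -2·-2 = 0
  a_5 = 0·0 + -1·0 + -2·4 = -8
  a_6 = 0·-8 + -1·0 + -2·0 = 0
  a_7 = 0·0 + -1·-8 + -2·0 = 8
  a_8 = 0·8 + -1·0 + -2·-8 = 16
  a_9 = 0·16 + -1·8 + -2·0 = -8
  a_10 = 0·-8 + -1·16 + -2·8 = -32
  a_11 = 0·-32 + -1·-8 + -2·16 = -24
  a_12 = 0·-24 + -1·-32 + -2·-8 = 48

0,-1,-2 ; 48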